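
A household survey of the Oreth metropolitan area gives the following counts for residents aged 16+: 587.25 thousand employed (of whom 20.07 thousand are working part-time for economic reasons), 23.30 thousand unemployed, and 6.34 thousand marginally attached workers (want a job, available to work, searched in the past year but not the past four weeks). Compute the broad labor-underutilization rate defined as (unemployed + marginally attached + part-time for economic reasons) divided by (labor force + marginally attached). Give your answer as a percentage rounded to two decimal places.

Labor force = 587.25 + 23.30 = 610.55 thousand.
Numerator = 23.30 + 6.34 + 20.07 = 49.71 thousand.
Denominator = 610.55 + 6.34 = 616.89 thousand.
Broad rate = 49.71 / 616.89 = 8.06%.

Broad underutilization rate ≈ 8.06%.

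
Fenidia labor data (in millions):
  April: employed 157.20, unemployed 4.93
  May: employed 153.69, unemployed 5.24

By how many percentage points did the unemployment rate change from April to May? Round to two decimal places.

The unemployment rate changed by +0.26 percentage points.

April: labor force = 157.20 + 4.93 = 162.13; u = 4.93/162.13 = 3.04%.
May: labor force = 153.69 + 5.24 = 158.93; u = 5.24/158.93 = 3.30%.
Change = 3.30% − 3.04% = +0.26 pp.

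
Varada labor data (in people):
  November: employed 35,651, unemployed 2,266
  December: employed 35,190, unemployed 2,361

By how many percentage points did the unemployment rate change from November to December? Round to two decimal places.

The unemployment rate changed by +0.31 percentage points.

November: labor force = 35,651 + 2,266 = 37,917; u = 2,266/37,917 = 5.98%.
December: labor force = 35,190 + 2,361 = 37,551; u = 2,361/37,551 = 6.29%.
Change = 6.29% − 5.98% = +0.31 pp.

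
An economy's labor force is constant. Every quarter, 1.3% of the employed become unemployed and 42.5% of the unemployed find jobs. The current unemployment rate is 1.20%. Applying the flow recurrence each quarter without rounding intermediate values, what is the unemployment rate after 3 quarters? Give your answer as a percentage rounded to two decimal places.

Unemployment rate after three quarters ≈ 2.65%.

With a fixed labor force, u_{t+1} = u_t + s·(1−u_t) − f·u_t = u_t·(1−s−f) + s.
Here 1−s−f = 0.562 and s = 0.013.
u_1 = 0.012000 × 0.562 + 0.013 = 0.019744.
u_2 = 0.019744 × 0.562 + 0.013 = 0.024096.
u_3 = 0.024096 × 0.562 + 0.013 = 0.026542.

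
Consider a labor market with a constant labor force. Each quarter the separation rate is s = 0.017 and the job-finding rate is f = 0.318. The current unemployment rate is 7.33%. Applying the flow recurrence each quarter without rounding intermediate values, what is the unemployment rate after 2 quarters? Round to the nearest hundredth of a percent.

Unemployment rate after two quarters ≈ 6.07%.

With a fixed labor force, u_{t+1} = u_t + s·(1−u_t) − f·u_t = u_t·(1−s−f) + s.
Here 1−s−f = 0.665 and s = 0.017.
u_1 = 0.073300 × 0.665 + 0.017 = 0.065745.
u_2 = 0.065745 × 0.665 + 0.017 = 0.060720.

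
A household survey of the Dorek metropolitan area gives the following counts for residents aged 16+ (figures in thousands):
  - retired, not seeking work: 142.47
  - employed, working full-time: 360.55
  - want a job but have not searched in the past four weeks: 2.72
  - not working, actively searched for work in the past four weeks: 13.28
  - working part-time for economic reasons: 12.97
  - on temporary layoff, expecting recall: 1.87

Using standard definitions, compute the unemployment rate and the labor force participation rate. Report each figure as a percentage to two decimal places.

Unemployment rate ≈ 3.90%; labor force participation rate ≈ 72.80%.

Employed = 360.55 + 12.97 = 373.52 thousand (anyone who worked, including part-time for economic reasons, counts as employed).
Unemployed = 13.28 + 1.87 = 15.15 thousand (jobless and actively searching, or on temporary layoff).
Labor force = 373.52 + 15.15 = 388.67 thousand.
Not in labor force = 142.47 + 2.72 = 145.19 thousand (those not working and not actively searching are outside the labor force — including those who want a job but have given up searching).
Civilian working-age population = 388.67 + 145.19 = 533.86 thousand.
Unemployment rate = 15.15 / 388.67 = 3.90%.
Labor force participation rate = 388.67 / 533.86 = 72.80%.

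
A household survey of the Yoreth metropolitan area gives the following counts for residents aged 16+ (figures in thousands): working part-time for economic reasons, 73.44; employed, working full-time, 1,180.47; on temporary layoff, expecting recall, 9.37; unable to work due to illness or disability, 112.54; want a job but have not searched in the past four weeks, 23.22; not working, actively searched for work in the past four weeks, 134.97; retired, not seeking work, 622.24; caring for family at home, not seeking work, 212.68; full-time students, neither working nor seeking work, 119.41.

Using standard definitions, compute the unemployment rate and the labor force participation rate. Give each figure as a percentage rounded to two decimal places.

Unemployment rate ≈ 10.32%; labor force participation rate ≈ 56.19%.

Employed = 73.44 + 1,180.47 = 1,253.91 thousand (anyone who worked, including part-time for economic reasons, counts as employed).
Unemployed = 9.37 + 134.97 = 144.34 thousand (jobless and actively searching, or on temporary layoff).
Labor force = 1,253.91 + 144.34 = 1,398.25 thousand.
Not in labor force = 112.54 + 23.22 + 622.24 + 212.68 + 119.41 = 1,090.09 thousand (those not working and not actively searching are outside the labor force — including those who want a job but have given up searching).
Civilian working-age population = 1,398.25 + 1,090.09 = 2,488.34 thousand.
Unemployment rate = 144.34 / 1,398.25 = 10.32%.
Labor force participation rate = 1,398.25 / 2,488.34 = 56.19%.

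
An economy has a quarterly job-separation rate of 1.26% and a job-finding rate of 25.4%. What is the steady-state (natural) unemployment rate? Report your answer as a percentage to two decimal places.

Steady-state unemployment rate ≈ 4.73%.

At steady state the flows balance: s·E = f·U, so U/(E+U) = s/(s+f).
u* = 1.26 / (1.26 + 25.4) = 1.26 / 26.66 = 4.73%.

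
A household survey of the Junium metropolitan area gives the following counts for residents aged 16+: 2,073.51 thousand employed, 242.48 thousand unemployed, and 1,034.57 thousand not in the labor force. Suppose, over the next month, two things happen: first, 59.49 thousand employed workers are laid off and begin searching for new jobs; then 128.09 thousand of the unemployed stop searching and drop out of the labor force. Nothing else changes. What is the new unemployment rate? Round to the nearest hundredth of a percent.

Initially, labor force = 2,073.51 + 242.48 = 2,315.99 thousand, so u = 242.48/2,315.99 = 10.47%.
After the first change, employed falls and unemployed rises by 59.49; labor force unchanged → E = 2,014.02, U = 301.97, labor force = 2,315.99 thousand.
After the second change, unemployed and labor force both fall by 128.09 → E = 2,014.02, U = 173.88, labor force = 2,187.90 thousand.
New unemployment rate = 173.88 / 2,187.90 = 7.95%.

New unemployment rate ≈ 7.95%.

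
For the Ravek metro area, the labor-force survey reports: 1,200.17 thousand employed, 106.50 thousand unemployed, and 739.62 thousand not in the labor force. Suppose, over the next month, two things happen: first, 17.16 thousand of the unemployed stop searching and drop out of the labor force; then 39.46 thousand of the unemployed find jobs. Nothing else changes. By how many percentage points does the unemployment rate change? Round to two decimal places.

Initially, labor force = 1,200.17 + 106.50 = 1,306.67 thousand, so u = 106.50/1,306.67 = 8.15%.
After the first change, unemployed and labor force both fall by 17.16 → E = 1,200.17, U = 89.34, labor force = 1,289.51 thousand.
After the second change, unemployed falls and employed rises by 39.46; labor force unchanged → E = 1,239.63, U = 49.88, labor force = 1,289.51 thousand.
New unemployment rate = 49.88 / 1,289.51 = 3.87%.
Change = 3.87% − 8.15% = −4.28 percentage points.

The unemployment rate changes by −4.28 percentage points.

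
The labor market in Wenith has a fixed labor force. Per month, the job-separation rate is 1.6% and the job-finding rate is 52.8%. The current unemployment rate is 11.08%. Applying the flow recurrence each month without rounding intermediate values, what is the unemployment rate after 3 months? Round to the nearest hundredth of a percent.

With a fixed labor force, u_{t+1} = u_t + s·(1−u_t) − f·u_t = u_t·(1−s−f) + s.
Here 1−s−f = 0.456 and s = 0.016.
u_1 = 0.110800 × 0.456 + 0.016 = 0.066525.
u_2 = 0.066525 × 0.456 + 0.016 = 0.046335.
u_3 = 0.046335 × 0.456 + 0.016 = 0.037129.

Unemployment rate after three months ≈ 3.71%.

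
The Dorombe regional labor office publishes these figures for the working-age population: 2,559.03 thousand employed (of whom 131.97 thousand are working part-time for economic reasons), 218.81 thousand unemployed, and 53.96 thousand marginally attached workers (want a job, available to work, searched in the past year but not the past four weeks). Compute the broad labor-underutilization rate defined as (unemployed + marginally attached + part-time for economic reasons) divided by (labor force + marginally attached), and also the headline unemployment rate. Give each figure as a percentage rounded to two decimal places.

Labor force = 2,559.03 + 218.81 = 2,777.84 thousand.
Numerator = 218.81 + 53.96 + 131.97 = 404.74 thousand.
Denominator = 2,777.84 + 53.96 = 2,831.80 thousand.
Broad rate = 404.74 / 2,831.80 = 14.29%.
Headline unemployment rate = 218.81 / 2,777.84 = 7.88%.

Broad underutilization rate ≈ 14.29%; headline unemployment rate ≈ 7.88%.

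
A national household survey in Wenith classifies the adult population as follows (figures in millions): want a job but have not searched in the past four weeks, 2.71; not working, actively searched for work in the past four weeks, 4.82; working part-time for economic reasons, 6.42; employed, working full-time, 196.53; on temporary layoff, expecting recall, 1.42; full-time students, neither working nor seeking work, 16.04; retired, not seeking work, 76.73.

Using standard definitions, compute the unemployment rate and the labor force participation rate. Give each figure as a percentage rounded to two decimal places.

Unemployment rate ≈ 2.98%; labor force participation rate ≈ 68.66%.

Employed = 6.42 + 196.53 = 202.95 million (anyone who worked, including part-time for economic reasons, counts as employed).
Unemployed = 4.82 + 1.42 = 6.24 million (jobless and actively searching, or on temporary layoff).
Labor force = 202.95 + 6.24 = 209.19 million.
Not in labor force = 2.71 + 16.04 + 76.73 = 95.48 million (those not working and not actively searching are outside the labor force — including those who want a job but have given up searching).
Civilian working-age population = 209.19 + 95.48 = 304.67 million.
Unemployment rate = 6.24 / 209.19 = 2.98%.
Labor force participation rate = 209.19 / 304.67 = 68.66%.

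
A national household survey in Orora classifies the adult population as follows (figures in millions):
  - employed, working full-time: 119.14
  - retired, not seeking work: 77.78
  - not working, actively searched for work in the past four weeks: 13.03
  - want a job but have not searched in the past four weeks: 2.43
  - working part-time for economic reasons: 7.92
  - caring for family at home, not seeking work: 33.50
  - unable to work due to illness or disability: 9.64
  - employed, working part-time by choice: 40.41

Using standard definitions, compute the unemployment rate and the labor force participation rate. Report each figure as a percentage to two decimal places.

Employed = 119.14 + 7.92 + 40.41 = 167.47 million (anyone who worked, including part-time for economic reasons, counts as employed).
Unemployed = 13.03 million.
Labor force = 167.47 + 13.03 = 180.50 million.
Not in labor force = 77.78 + 2.43 + 33.50 + 9.64 = 123.35 million (those not working and not actively searching are outside the labor force — including those who want a job but have given up searching).
Civilian working-age population = 180.50 + 123.35 = 303.85 million.
Unemployment rate = 13.03 / 180.50 = 7.22%.
Labor force participation rate = 180.50 / 303.85 = 59.40%.

Unemployment rate ≈ 7.22%; labor force participation rate ≈ 59.40%.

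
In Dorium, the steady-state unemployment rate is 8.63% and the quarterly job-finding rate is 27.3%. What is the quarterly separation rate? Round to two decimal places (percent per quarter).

From u* = s/(s+f): s = u·f/(1−u).
s = 0.0863 × 27.3 / (1 − 0.0863) = 2.3560 / 0.9137 ≈ 2.58% per quarter.

Separation rate ≈ 2.58% per quarter.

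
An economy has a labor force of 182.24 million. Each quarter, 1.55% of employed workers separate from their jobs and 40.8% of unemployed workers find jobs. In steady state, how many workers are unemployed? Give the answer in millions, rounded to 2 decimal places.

Steady-state unemployment rate u* = s/(s+f) = 1.55/(1.55+40.8) = 0.036600.
Unemployed = u* × labor force = 0.036600 × 182.24 ≈ 6.67 million.

About 6.67 million are unemployed in steady state.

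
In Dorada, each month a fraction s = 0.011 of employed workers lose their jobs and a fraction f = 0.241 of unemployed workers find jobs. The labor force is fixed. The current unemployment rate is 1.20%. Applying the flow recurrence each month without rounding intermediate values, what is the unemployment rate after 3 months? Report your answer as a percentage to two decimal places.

With a fixed labor force, u_{t+1} = u_t + s·(1−u_t) − f·u_t = u_t·(1−s−f) + s.
Here 1−s−f = 0.748 and s = 0.011.
u_1 = 0.012000 × 0.748 + 0.011 = 0.019976.
u_2 = 0.019976 × 0.748 + 0.011 = 0.025942.
u_3 = 0.025942 × 0.748 + 0.011 = 0.030405.

Unemployment rate after three months ≈ 3.04%.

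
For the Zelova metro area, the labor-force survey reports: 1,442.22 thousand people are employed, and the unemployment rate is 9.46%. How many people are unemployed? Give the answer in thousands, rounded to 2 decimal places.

Let U be the number unemployed. The labor force is E + U, and U/(E+U) = 0.0946.
So U = 0.0946 × 1,442.22 / (1 − 0.0946) = 136.4340 / 0.9054 ≈ 150.69 thousand.

About 150.69 thousand are unemployed.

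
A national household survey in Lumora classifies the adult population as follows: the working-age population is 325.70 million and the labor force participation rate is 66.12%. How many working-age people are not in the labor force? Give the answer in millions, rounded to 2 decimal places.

About 110.35 million are not in the labor force.

Share not in the labor force = 1 − 0.6612 = 0.3388.
Not in labor force = 0.3388 × 325.70 ≈ 110.35 million.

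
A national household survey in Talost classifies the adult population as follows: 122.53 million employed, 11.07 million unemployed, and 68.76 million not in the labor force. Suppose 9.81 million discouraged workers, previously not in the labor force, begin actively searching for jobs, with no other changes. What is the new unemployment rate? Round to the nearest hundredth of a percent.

Initially, labor force = 122.53 + 11.07 = 133.60 million, so u = 11.07/133.60 = 8.29%.
After the change, unemployed and labor force both rise by 9.81 → E = 122.53, U = 20.88, labor force = 143.41 million.
New unemployment rate = 20.88 / 143.41 = 14.56%.

New unemployment rate ≈ 14.56%.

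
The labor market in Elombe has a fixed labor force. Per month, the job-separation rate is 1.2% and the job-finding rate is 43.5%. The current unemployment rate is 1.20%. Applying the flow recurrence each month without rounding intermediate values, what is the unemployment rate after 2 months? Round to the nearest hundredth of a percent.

With a fixed labor force, u_{t+1} = u_t + s·(1−u_t) − f·u_t = u_t·(1−s−f) + s.
Here 1−s−f = 0.553 and s = 0.012.
u_1 = 0.012000 × 0.553 + 0.012 = 0.018636.
u_2 = 0.018636 × 0.553 + 0.012 = 0.022306.

Unemployment rate after two months ≈ 2.23%.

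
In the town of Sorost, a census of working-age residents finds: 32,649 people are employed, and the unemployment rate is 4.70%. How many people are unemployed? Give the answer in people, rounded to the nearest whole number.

Let U be the number unemployed. The labor force is E + U, and U/(E+U) = 0.0470.
So U = 0.0470 × 32,649 / (1 − 0.0470) = 1534.50 / 0.9530 ≈ 1,610.

About 1,610 are unemployed.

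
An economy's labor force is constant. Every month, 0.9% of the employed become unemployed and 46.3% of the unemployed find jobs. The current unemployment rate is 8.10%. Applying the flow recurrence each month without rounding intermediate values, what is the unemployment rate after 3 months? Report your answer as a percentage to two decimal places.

With a fixed labor force, u_{t+1} = u_t + s·(1−u_t) − f·u_t = u_t·(1−s−f) + s.
Here 1−s−f = 0.528 and s = 0.009.
u_1 = 0.081000 × 0.528 + 0.009 = 0.051768.
u_2 = 0.051768 × 0.528 + 0.009 = 0.036334.
u_3 = 0.036334 × 0.528 + 0.009 = 0.028184.

Unemployment rate after three months ≈ 2.82%.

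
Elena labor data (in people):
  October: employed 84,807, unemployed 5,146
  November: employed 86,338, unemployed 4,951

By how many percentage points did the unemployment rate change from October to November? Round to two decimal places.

The unemployment rate changed by −0.30 percentage points.

October: labor force = 84,807 + 5,146 = 89,953; u = 5,146/89,953 = 5.72%.
November: labor force = 86,338 + 4,951 = 91,289; u = 4,951/91,289 = 5.42%.
Change = 5.42% − 5.72% = −0.30 pp.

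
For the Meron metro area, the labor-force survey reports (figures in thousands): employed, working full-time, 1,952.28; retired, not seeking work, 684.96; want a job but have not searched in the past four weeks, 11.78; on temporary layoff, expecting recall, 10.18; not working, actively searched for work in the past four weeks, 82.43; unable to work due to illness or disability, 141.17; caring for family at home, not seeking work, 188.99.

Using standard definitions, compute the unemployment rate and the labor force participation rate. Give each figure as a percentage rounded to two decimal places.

Unemployment rate ≈ 4.53%; labor force participation rate ≈ 66.57%.

Employed = 1,952.28 thousand.
Unemployed = 10.18 + 82.43 = 92.61 thousand (jobless and actively searching, or on temporary layoff).
Labor force = 1,952.28 + 92.61 = 2,044.89 thousand.
Not in labor force = 684.96 + 11.78 + 141.17 + 188.99 = 1,026.90 thousand (those not working and not actively searching are outside the labor force — including those who want a job but have given up searching).
Civilian working-age population = 2,044.89 + 1,026.90 = 3,071.79 thousand.
Unemployment rate = 92.61 / 2,044.89 = 4.53%.
Labor force participation rate = 2,044.89 / 3,071.79 = 66.57%.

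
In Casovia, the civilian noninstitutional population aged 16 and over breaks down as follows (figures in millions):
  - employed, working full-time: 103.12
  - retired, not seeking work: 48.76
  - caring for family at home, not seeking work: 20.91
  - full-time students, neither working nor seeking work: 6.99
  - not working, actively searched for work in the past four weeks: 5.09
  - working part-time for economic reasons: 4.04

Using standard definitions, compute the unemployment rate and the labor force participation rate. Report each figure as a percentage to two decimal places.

Unemployment rate ≈ 4.53%; labor force participation rate ≈ 59.42%.

Employed = 103.12 + 4.04 = 107.16 million (anyone who worked, including part-time for economic reasons, counts as employed).
Unemployed = 5.09 million.
Labor force = 107.16 + 5.09 = 112.25 million.
Not in labor force = 48.76 + 20.91 + 6.99 = 76.66 million (those not working and not actively searching are outside the labor force).
Civilian working-age population = 112.25 + 76.66 = 188.91 million.
Unemployment rate = 5.09 / 112.25 = 4.53%.
Labor force participation rate = 112.25 / 188.91 = 59.42%.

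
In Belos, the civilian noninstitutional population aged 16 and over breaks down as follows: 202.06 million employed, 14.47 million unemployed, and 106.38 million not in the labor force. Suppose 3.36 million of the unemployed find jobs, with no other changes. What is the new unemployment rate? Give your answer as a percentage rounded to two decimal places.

Initially, labor force = 202.06 + 14.47 = 216.53 million, so u = 14.47/216.53 = 6.68%.
After the change, unemployed falls and employed rises by 3.36; labor force unchanged → E = 205.42, U = 11.11, labor force = 216.53 million.
New unemployment rate = 11.11 / 216.53 = 5.13%.

New unemployment rate ≈ 5.13%.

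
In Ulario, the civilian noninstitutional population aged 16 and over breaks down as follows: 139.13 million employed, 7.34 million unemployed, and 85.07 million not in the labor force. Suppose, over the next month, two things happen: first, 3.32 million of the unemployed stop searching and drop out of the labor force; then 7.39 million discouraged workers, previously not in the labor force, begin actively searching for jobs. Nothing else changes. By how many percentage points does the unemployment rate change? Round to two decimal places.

The unemployment rate changes by +2.57 percentage points.

Initially, labor force = 139.13 + 7.34 = 146.47 million, so u = 7.34/146.47 = 5.01%.
After the first change, unemployed and labor force both fall by 3.32 → E = 139.13, U = 4.02, labor force = 143.15 million.
After the second change, unemployed and labor force both rise by 7.39 → E = 139.13, U = 11.41, labor force = 150.54 million.
New unemployment rate = 11.41 / 150.54 = 7.58%.
Change = 7.58% − 5.01% = +2.57 percentage points.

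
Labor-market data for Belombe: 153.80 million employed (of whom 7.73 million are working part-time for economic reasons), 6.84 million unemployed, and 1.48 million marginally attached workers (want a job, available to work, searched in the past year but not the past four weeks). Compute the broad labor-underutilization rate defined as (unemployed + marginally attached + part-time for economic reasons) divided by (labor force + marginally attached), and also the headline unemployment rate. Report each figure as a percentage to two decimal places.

Labor force = 153.80 + 6.84 = 160.64 million.
Numerator = 6.84 + 1.48 + 7.73 = 16.05 million.
Denominator = 160.64 + 1.48 = 162.12 million.
Broad rate = 16.05 / 162.12 = 9.90%.
Headline unemployment rate = 6.84 / 160.64 = 4.26%.

Broad underutilization rate ≈ 9.90%; headline unemployment rate ≈ 4.26%.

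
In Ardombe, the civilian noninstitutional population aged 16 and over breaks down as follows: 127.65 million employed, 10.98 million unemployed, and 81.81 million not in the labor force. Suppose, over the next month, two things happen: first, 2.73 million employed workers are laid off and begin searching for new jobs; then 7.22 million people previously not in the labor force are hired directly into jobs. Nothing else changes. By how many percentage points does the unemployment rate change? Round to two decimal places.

The unemployment rate changes by +1.48 percentage points.

Initially, labor force = 127.65 + 10.98 = 138.63 million, so u = 10.98/138.63 = 7.92%.
After the first change, employed falls and unemployed rises by 2.73; labor force unchanged → E = 124.92, U = 13.71, labor force = 138.63 million.
After the second change, employed and labor force both rise by 7.22; unemployed unchanged → E = 132.14, U = 13.71, labor force = 145.85 million.
New unemployment rate = 13.71 / 145.85 = 9.40%.
Change = 9.40% − 7.92% = +1.48 percentage points.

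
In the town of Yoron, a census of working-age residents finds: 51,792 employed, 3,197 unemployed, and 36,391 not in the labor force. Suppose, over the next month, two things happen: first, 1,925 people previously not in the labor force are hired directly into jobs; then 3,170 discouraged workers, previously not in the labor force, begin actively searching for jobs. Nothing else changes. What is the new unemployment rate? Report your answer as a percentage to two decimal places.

New unemployment rate ≈ 10.60%.

Initially, labor force = 51,792 + 3,197 = 54,989, so u = 3,197/54,989 = 5.81%.
After the first change, employed and labor force both rise by 1,925; unemployed unchanged → E = 53,717, U = 3,197, labor force = 56,914.
After the second change, unemployed and labor force both rise by 3,170 → E = 53,717, U = 6,367, labor force = 60,084.
New unemployment rate = 6,367 / 60,084 = 10.60%.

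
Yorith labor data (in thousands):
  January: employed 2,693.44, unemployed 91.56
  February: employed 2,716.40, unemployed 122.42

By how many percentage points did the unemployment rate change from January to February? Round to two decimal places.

The unemployment rate changed by +1.02 percentage points.

January: labor force = 2,693.44 + 91.56 = 2,785.00; u = 91.56/2,785.00 = 3.29%.
February: labor force = 2,716.40 + 122.42 = 2,838.82; u = 122.42/2,838.82 = 4.31%.
Change = 4.31% − 3.29% = +1.02 pp.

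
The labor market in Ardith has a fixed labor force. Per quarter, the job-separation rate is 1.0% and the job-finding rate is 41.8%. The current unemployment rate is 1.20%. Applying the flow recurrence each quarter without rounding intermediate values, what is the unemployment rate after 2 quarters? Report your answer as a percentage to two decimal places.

With a fixed labor force, u_{t+1} = u_t + s·(1−u_t) − f·u_t = u_t·(1−s−f) + s.
Here 1−s−f = 0.572 and s = 0.010.
u_1 = 0.012000 × 0.572 + 0.010 = 0.016864.
u_2 = 0.016864 × 0.572 + 0.010 = 0.019646.

Unemployment rate after two quarters ≈ 1.96%.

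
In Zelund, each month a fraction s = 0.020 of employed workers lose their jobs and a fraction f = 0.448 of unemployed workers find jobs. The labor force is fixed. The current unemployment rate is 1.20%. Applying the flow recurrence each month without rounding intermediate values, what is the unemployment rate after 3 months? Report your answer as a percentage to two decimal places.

Unemployment rate after three months ≈ 3.81%.

With a fixed labor force, u_{t+1} = u_t + s·(1−u_t) − f·u_t = u_t·(1−s−f) + s.
Here 1−s−f = 0.532 and s = 0.020.
u_1 = 0.012000 × 0.532 + 0.020 = 0.026384.
u_2 = 0.026384 × 0.532 + 0.020 = 0.034036.
u_3 = 0.034036 × 0.532 + 0.020 = 0.038107.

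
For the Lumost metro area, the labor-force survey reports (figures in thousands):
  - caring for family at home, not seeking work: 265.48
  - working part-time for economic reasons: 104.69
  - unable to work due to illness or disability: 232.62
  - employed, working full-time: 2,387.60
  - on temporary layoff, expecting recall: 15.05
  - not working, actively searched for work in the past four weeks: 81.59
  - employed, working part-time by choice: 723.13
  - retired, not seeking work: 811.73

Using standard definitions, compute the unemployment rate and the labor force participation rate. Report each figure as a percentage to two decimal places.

Employed = 104.69 + 2,387.60 + 723.13 = 3,215.42 thousand (anyone who worked, including part-time for economic reasons, counts as employed).
Unemployed = 15.05 + 81.59 = 96.64 thousand (jobless and actively searching, or on temporary layoff).
Labor force = 3,215.42 + 96.64 = 3,312.06 thousand.
Not in labor force = 265.48 + 232.62 + 811.73 = 1,309.83 thousand (those not working and not actively searching are outside the labor force).
Civilian working-age population = 3,312.06 + 1,309.83 = 4,621.89 thousand.
Unemployment rate = 96.64 / 3,312.06 = 2.92%.
Labor force participation rate = 3,312.06 / 4,621.89 = 71.66%.

Unemployment rate ≈ 2.92%; labor force participation rate ≈ 71.66%.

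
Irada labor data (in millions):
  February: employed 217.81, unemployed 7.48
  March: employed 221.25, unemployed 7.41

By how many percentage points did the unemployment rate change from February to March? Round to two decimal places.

February: labor force = 217.81 + 7.48 = 225.29; u = 7.48/225.29 = 3.32%.
March: labor force = 221.25 + 7.41 = 228.66; u = 7.41/228.66 = 3.24%.
Change = 3.24% − 3.32% = −0.08 pp.

The unemployment rate changed by −0.08 percentage points.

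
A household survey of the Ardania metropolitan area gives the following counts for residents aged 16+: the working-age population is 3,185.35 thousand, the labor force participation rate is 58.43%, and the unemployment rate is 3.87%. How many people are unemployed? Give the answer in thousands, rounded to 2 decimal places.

Labor force = 0.5843 × 3,185.35 = 1,861.20 thousand.
Unemployed = 0.0387 × 1,861.20 ≈ 72.03 thousand.

About 72.03 thousand are unemployed.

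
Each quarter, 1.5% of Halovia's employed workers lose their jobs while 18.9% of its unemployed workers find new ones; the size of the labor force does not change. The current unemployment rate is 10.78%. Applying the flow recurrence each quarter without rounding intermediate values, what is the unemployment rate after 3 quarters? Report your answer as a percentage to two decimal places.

Unemployment rate after three quarters ≈ 9.08%.

With a fixed labor force, u_{t+1} = u_t + s·(1−u_t) − f·u_t = u_t·(1−s−f) + s.
Here 1−s−f = 0.796 and s = 0.015.
u_1 = 0.107800 × 0.796 + 0.015 = 0.100809.
u_2 = 0.100809 × 0.796 + 0.015 = 0.095244.
u_3 = 0.095244 × 0.796 + 0.015 = 0.090814.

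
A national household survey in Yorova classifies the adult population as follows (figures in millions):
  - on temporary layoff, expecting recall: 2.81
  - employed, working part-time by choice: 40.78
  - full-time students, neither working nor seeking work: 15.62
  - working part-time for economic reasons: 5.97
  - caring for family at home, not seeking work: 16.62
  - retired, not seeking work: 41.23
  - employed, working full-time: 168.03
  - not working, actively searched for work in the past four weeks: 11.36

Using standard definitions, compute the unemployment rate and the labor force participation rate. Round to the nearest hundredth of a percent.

Employed = 40.78 + 5.97 + 168.03 = 214.78 million (anyone who worked, including part-time for economic reasons, counts as employed).
Unemployed = 2.81 + 11.36 = 14.17 million (jobless and actively searching, or on temporary layoff).
Labor force = 214.78 + 14.17 = 228.95 million.
Not in labor force = 15.62 + 16.62 + 41.23 = 73.47 million (those not working and not actively searching are outside the labor force).
Civilian working-age population = 228.95 + 73.47 = 302.42 million.
Unemployment rate = 14.17 / 228.95 = 6.19%.
Labor force participation rate = 228.95 / 302.42 = 75.71%.

Unemployment rate ≈ 6.19%; labor force participation rate ≈ 75.71%.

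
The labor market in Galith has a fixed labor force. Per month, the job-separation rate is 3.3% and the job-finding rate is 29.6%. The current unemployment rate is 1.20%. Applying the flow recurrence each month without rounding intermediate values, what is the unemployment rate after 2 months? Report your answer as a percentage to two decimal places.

With a fixed labor force, u_{t+1} = u_t + s·(1−u_t) − f·u_t = u_t·(1−s−f) + s.
Here 1−s−f = 0.671 and s = 0.033.
u_1 = 0.012000 × 0.671 + 0.033 = 0.041052.
u_2 = 0.041052 × 0.671 + 0.033 = 0.060546.

Unemployment rate after two months ≈ 6.05%.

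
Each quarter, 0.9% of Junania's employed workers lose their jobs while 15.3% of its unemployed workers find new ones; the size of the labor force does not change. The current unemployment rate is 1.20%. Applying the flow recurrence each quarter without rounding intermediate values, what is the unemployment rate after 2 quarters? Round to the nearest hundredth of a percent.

With a fixed labor force, u_{t+1} = u_t + s·(1−u_t) − f·u_t = u_t·(1−s−f) + s.
Here 1−s−f = 0.838 and s = 0.009.
u_1 = 0.012000 × 0.838 + 0.009 = 0.019056.
u_2 = 0.019056 × 0.838 + 0.009 = 0.024969.

Unemployment rate after two quarters ≈ 2.50%.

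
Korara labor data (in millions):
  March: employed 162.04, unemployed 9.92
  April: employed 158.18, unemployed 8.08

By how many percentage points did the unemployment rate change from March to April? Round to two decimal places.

March: labor force = 162.04 + 9.92 = 171.96; u = 9.92/171.96 = 5.77%.
April: labor force = 158.18 + 8.08 = 166.26; u = 8.08/166.26 = 4.86%.
Change = 4.86% − 5.77% = −0.91 pp.

The unemployment rate changed by −0.91 percentage points.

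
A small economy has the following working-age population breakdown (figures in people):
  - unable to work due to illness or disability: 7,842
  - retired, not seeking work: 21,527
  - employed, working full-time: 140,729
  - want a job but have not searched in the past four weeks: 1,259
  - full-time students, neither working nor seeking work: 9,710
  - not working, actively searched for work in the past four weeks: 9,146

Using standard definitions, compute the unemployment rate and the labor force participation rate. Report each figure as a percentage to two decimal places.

Unemployment rate ≈ 6.10%; labor force participation rate ≈ 78.79%.

Employed = 140,729.
Unemployed = 9,146.
Labor force = 140,729 + 9,146 = 149,875.
Not in labor force = 7,842 + 21,527 + 1,259 + 9,710 = 40,338 (those not working and not actively searching are outside the labor force — including those who want a job but have given up searching).
Civilian working-age population = 149,875 + 40,338 = 190,213.
Unemployment rate = 9,146 / 149,875 = 6.10%.
Labor force participation rate = 149,875 / 190,213 = 78.79%.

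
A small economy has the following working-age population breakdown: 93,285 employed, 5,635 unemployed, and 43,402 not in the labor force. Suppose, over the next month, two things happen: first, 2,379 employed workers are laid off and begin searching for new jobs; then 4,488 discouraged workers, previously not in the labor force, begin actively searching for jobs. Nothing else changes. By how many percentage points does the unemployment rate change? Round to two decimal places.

Initially, labor force = 93,285 + 5,635 = 98,920, so u = 5,635/98,920 = 5.70%.
After the first change, employed falls and unemployed rises by 2,379; labor force unchanged → E = 90,906, U = 8,014, labor force = 98,920.
After the second change, unemployed and labor force both rise by 4,488 → E = 90,906, U = 12,502, labor force = 103,408.
New unemployment rate = 12,502 / 103,408 = 12.09%.
Change = 12.09% − 5.70% = +6.39 percentage points.

The unemployment rate changes by +6.39 percentage points.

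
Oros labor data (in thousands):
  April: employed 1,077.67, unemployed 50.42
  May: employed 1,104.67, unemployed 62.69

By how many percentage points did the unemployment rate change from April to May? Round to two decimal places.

April: labor force = 1,077.67 + 50.42 = 1,128.09; u = 50.42/1,128.09 = 4.47%.
May: labor force = 1,104.67 + 62.69 = 1,167.36; u = 62.69/1,167.36 = 5.37%.
Change = 5.37% − 4.47% = +0.90 pp.

The unemployment rate changed by +0.90 percentage points.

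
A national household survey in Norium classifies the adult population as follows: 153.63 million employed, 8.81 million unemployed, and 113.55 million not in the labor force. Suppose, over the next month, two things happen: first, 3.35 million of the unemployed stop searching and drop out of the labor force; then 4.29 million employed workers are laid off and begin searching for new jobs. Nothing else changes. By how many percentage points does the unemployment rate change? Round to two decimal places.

Initially, labor force = 153.63 + 8.81 = 162.44 million, so u = 8.81/162.44 = 5.42%.
After the first change, unemployed and labor force both fall by 3.35 → E = 153.63, U = 5.46, labor force = 159.09 million.
After the second change, employed falls and unemployed rises by 4.29; labor force unchanged → E = 149.34, U = 9.75, labor force = 159.09 million.
New unemployment rate = 9.75 / 159.09 = 6.13%.
Change = 6.13% − 5.42% = +0.71 percentage points.

The unemployment rate changes by +0.71 percentage points.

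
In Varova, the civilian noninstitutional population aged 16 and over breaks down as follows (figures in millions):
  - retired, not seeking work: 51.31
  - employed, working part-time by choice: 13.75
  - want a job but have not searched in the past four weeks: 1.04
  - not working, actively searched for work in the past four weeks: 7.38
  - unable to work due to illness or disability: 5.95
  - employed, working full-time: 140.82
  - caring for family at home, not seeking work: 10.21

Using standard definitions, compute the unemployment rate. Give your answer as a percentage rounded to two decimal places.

Unemployment rate ≈ 4.56%.

Employed = 13.75 + 140.82 = 154.57 million.
Unemployed = 7.38 million.
Labor force = 154.57 + 7.38 = 161.95 million.
Unemployment rate = 7.38 / 161.95 = 4.56%.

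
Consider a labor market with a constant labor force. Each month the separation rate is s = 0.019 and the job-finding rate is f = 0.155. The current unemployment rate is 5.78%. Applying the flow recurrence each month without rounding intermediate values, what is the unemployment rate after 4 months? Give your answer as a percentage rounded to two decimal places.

With a fixed labor force, u_{t+1} = u_t + s·(1−u_t) − f·u_t = u_t·(1−s−f) + s.
Here 1−s−f = 0.826 and s = 0.019.
u_1 = 0.057800 × 0.826 + 0.019 = 0.066743.
u_2 = 0.066743 × 0.826 + 0.019 = 0.074130.
u_3 = 0.074130 × 0.826 + 0.019 = 0.080231.
u_4 = 0.080231 × 0.826 + 0.019 = 0.085271.

Unemployment rate after four months ≈ 8.53%.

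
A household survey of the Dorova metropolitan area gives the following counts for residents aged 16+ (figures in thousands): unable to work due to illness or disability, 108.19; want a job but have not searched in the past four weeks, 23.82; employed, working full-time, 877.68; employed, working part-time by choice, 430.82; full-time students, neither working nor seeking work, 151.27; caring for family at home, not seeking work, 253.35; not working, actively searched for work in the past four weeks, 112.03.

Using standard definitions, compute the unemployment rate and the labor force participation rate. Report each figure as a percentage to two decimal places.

Unemployment rate ≈ 7.89%; labor force participation rate ≈ 72.58%.

Employed = 877.68 + 430.82 = 1,308.50 thousand.
Unemployed = 112.03 thousand.
Labor force = 1,308.50 + 112.03 = 1,420.53 thousand.
Not in labor force = 108.19 + 23.82 + 151.27 + 253.35 = 536.63 thousand (those not working and not actively searching are outside the labor force — including those who want a job but have given up searching).
Civilian working-age population = 1,420.53 + 536.63 = 1,957.16 thousand.
Unemployment rate = 112.03 / 1,420.53 = 7.89%.
Labor force participation rate = 1,420.53 / 1,957.16 = 72.58%.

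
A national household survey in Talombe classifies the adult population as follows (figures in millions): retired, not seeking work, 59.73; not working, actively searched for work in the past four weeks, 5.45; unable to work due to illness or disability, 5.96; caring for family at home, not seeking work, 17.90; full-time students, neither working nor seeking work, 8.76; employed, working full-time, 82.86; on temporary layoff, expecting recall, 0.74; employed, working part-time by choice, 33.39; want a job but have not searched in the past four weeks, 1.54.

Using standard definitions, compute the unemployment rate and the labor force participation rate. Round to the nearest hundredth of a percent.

Employed = 82.86 + 33.39 = 116.25 million.
Unemployed = 5.45 + 0.74 = 6.19 million (jobless and actively searching, or on temporary layoff).
Labor force = 116.25 + 6.19 = 122.44 million.
Not in labor force = 59.73 + 5.96 + 17.90 + 8.76 + 1.54 = 93.89 million (those not working and not actively searching are outside the labor force — including those who want a job but have given up searching).
Civilian working-age population = 122.44 + 93.89 = 216.33 million.
Unemployment rate = 6.19 / 122.44 = 5.06%.
Labor force participation rate = 122.44 / 216.33 = 56.60%.

Unemployment rate ≈ 5.06%; labor force participation rate ≈ 56.60%.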